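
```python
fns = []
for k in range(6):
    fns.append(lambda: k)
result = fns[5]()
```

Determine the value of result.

Step 1: The loop creates 6 lambdas, all referencing the same variable k.
Step 2: After the loop, k = 5 (final value).
Step 3: fns[5]() looks up k at call time and finds 5. This is the late binding gotcha. result = 5

The answer is 5.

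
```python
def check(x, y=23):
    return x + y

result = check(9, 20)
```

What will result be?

Step 1: check(9, 20) overrides default y with 20.
Step 2: Returns 9 + 20 = 29.
Step 3: result = 29

The answer is 29.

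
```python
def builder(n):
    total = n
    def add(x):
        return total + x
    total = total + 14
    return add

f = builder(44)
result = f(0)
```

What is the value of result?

Step 1: builder(44) sets total = 44, then total = 44 + 14 = 58.
Step 2: Closures capture by reference, so add sees total = 58.
Step 3: f(0) returns 58 + 0 = 58

The answer is 58.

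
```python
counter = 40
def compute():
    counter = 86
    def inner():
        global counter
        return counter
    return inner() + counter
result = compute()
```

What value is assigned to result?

Step 1: Global counter = 40. compute() shadows with local counter = 86.
Step 2: inner() uses global keyword, so inner() returns global counter = 40.
Step 3: compute() returns 40 + 86 = 126

The answer is 126.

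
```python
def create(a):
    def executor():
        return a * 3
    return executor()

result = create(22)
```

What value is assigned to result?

Step 1: create(22) binds parameter a = 22.
Step 2: executor() accesses a = 22 from enclosing scope.
Step 3: result = 22 * 3 = 66

The answer is 66.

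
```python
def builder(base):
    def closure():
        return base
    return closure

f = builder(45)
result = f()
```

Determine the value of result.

Step 1: builder(45) creates closure capturing base = 45.
Step 2: f() returns the captured base = 45.
Step 3: result = 45

The answer is 45.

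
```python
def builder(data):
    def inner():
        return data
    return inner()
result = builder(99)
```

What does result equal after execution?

Step 1: builder(99) binds parameter data = 99.
Step 2: inner() looks up data in enclosing scope and finds the parameter data = 99.
Step 3: result = 99

The answer is 99.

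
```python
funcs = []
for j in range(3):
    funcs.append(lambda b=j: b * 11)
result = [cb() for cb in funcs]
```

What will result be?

Step 1: Default arg b=j captures j at each iteration.
Step 2: funcs[k] has b defaulting to k, returns k * 11.
Step 3: result = [0, 11, 22]

The answer is [0, 11, 22].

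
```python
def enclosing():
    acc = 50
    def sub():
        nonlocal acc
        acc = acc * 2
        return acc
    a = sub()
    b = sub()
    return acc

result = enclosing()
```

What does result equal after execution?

Step 1: acc starts at 50.
Step 2: First sub(): acc = 50 * 2 = 100.
Step 3: Second sub(): acc = 100 * 2 = 200.
Step 4: result = 200

The answer is 200.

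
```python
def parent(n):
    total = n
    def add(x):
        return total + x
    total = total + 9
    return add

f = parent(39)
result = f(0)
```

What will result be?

Step 1: parent(39) sets total = 39, then total = 39 + 9 = 48.
Step 2: Closures capture by reference, so add sees total = 48.
Step 3: f(0) returns 48 + 0 = 48

The answer is 48.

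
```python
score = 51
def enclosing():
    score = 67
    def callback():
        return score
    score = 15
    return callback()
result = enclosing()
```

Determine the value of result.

Step 1: enclosing() sets score = 67, then later score = 15.
Step 2: callback() is called after score is reassigned to 15. Closures capture variables by reference, not by value.
Step 3: result = 15

The answer is 15.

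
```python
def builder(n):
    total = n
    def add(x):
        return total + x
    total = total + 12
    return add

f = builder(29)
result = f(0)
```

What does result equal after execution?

Step 1: builder(29) sets total = 29, then total = 29 + 12 = 41.
Step 2: Closures capture by reference, so add sees total = 41.
Step 3: f(0) returns 41 + 0 = 41

The answer is 41.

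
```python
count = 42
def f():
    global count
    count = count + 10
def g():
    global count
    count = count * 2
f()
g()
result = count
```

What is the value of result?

Step 1: count = 42.
Step 2: f() adds 10: count = 42 + 10 = 52.
Step 3: g() doubles: count = 52 * 2 = 104.
Step 4: result = 104

The answer is 104.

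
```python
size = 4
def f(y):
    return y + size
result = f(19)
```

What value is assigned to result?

Step 1: size = 4 is defined globally.
Step 2: f(19) uses parameter y = 19 and looks up size from global scope = 4.
Step 3: result = 19 + 4 = 23

The answer is 23.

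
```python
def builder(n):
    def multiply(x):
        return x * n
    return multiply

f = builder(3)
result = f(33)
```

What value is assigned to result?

Step 1: builder(3) returns multiply closure with n = 3.
Step 2: f(33) computes 33 * 3 = 99.
Step 3: result = 99

The answer is 99.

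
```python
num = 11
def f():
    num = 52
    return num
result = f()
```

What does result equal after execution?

Step 1: Global num = 11.
Step 2: f() creates local num = 52, shadowing the global.
Step 3: Returns local num = 52. result = 52

The answer is 52.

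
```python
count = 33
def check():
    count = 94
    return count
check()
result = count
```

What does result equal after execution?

Step 1: count = 33 globally.
Step 2: check() creates a LOCAL count = 94 (no global keyword!).
Step 3: The global count is unchanged. result = 33

The answer is 33.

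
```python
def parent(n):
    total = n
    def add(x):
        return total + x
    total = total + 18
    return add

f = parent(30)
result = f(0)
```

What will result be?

Step 1: parent(30) sets total = 30, then total = 30 + 18 = 48.
Step 2: Closures capture by reference, so add sees total = 48.
Step 3: f(0) returns 48 + 0 = 48

The answer is 48.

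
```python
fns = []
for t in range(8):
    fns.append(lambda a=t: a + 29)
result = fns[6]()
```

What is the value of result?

Step 1: Default argument a=t captures t's value at definition time.
Step 2: fns[6] was defined when t = 6, so a defaults to 6.
Step 3: result = 6 + 29 = 35 (default arg fixes the late binding issue)

The answer is 35.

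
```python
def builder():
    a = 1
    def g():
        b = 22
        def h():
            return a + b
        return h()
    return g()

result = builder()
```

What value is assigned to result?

Step 1: builder() defines a = 1. g() defines b = 22.
Step 2: h() accesses both from enclosing scopes: a = 1, b = 22.
Step 3: result = 1 + 22 = 23

The answer is 23.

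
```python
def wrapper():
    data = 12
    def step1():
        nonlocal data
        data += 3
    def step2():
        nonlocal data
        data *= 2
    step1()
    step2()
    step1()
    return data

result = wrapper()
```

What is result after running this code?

Step 1: data = 12.
Step 2: step1(): data = 12 + 3 = 15.
Step 3: step2(): data = 15 * 2 = 30.
Step 4: step1(): data = 30 + 3 = 33. result = 33

The answer is 33.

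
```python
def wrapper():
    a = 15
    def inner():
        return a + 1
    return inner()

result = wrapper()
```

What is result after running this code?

Step 1: wrapper() defines a = 15.
Step 2: inner() reads a = 15 from enclosing scope, returns 15 + 1 = 16.
Step 3: result = 16

The answer is 16.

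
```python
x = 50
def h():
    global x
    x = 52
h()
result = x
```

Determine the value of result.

Step 1: x = 50 globally.
Step 2: h() declares global x and sets it to 52.
Step 3: After h(), global x = 52. result = 52

The answer is 52.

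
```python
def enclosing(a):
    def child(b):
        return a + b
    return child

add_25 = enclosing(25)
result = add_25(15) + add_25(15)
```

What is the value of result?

Step 1: add_25 captures a = 25.
Step 2: add_25(15) = 25 + 15 = 40, called twice.
Step 3: result = 40 + 40 = 80

The answer is 80.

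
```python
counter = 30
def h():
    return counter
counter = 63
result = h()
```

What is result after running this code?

Step 1: counter is first set to 30, then reassigned to 63.
Step 2: h() is called after the reassignment, so it looks up the current global counter = 63.
Step 3: result = 63

The answer is 63.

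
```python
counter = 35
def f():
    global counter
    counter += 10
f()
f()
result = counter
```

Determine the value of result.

Step 1: counter = 35.
Step 2: First f(): counter = 35 + 10 = 45.
Step 3: Second f(): counter = 45 + 10 = 55. result = 55

The answer is 55.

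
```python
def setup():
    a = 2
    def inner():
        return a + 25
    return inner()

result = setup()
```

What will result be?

Step 1: setup() defines a = 2.
Step 2: inner() reads a = 2 from enclosing scope, returns 2 + 25 = 27.
Step 3: result = 27

The answer is 27.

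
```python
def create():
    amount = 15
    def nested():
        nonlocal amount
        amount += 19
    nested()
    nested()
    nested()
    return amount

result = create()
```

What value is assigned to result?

Step 1: amount starts at 15.
Step 2: nested() is called 3 times, each adding 19.
Step 3: amount = 15 + 19 * 3 = 72

The answer is 72.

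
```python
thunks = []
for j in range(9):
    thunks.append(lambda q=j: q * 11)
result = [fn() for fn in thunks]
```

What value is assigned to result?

Step 1: Default arg q=j captures j at each iteration.
Step 2: thunks[k] has q defaulting to k, returns k * 11.
Step 3: result = [0, 11, 22, 33, 44, 55, 66, 77, 88]

The answer is [0, 11, 22, 33, 44, 55, 66, 77, 88].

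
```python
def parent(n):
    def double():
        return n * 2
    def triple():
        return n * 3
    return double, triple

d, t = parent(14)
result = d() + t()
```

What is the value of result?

Step 1: Both closures capture the same n = 14.
Step 2: d() = 14 * 2 = 28, t() = 14 * 3 = 42.
Step 3: result = 28 + 42 = 70

The answer is 70.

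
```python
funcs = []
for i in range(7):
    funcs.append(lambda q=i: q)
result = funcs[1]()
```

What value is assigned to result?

Step 1: Default argument q=i captures i's value at each iteration.
Step 2: funcs[1] captured q = 1 when i was 1.
Step 3: result = 1

The answer is 1.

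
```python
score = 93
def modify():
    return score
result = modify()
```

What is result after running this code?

Step 1: score = 93 is defined in the global scope.
Step 2: modify() looks up score. No local score exists, so Python checks the global scope via LEGB rule and finds score = 93.
Step 3: result = 93

The answer is 93.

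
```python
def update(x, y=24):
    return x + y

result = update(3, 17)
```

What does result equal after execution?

Step 1: update(3, 17) overrides default y with 17.
Step 2: Returns 3 + 17 = 20.
Step 3: result = 20

The answer is 20.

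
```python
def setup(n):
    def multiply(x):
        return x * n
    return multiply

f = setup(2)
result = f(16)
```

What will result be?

Step 1: setup(2) returns multiply closure with n = 2.
Step 2: f(16) computes 16 * 2 = 32.
Step 3: result = 32

The answer is 32.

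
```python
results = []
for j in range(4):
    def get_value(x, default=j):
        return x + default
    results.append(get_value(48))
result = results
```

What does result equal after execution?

Step 1: Default argument default=j is evaluated at function definition time.
Step 2: Each iteration creates get_value with default = current j value.
Step 3: get_value(48) returns 48 + default. results = [48, 49, 50, 51]

The answer is [48, 49, 50, 51].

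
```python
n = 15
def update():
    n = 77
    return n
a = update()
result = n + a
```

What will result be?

Step 1: Global n = 15. update() returns local n = 77.
Step 2: a = 77. Global n still = 15.
Step 3: result = 15 + 77 = 92

The answer is 92.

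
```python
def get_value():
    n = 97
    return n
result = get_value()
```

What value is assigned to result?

Step 1: get_value() defines n = 97 in its local scope.
Step 2: return n finds the local variable n = 97.
Step 3: result = 97

The answer is 97.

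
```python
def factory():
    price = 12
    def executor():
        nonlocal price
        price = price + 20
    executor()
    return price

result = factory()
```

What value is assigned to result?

Step 1: factory() sets price = 12.
Step 2: executor() uses nonlocal to modify price in factory's scope: price = 12 + 20 = 32.
Step 3: factory() returns the modified price = 32

The answer is 32.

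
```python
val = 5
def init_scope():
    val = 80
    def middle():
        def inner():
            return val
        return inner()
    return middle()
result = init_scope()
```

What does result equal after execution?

Step 1: init_scope() defines val = 80. middle() and inner() have no local val.
Step 2: inner() checks local (none), enclosing middle() (none), enclosing init_scope() and finds val = 80.
Step 3: result = 80

The answer is 80.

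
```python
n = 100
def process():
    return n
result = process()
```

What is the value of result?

Step 1: n = 100 is defined in the global scope.
Step 2: process() looks up n. No local n exists, so Python checks the global scope via LEGB rule and finds n = 100.
Step 3: result = 100

The answer is 100.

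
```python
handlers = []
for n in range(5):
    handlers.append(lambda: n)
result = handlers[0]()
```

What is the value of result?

Step 1: The loop creates 5 lambdas, all referencing the same variable n.
Step 2: After the loop, n = 4 (final value).
Step 3: handlers[0]() looks up n at call time and finds 4. This is the late binding gotcha. result = 4

The answer is 4.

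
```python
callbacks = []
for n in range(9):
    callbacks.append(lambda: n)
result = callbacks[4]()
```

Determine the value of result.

Step 1: The loop creates 9 lambdas, all referencing the same variable n.
Step 2: After the loop, n = 8 (final value).
Step 3: callbacks[4]() looks up n at call time and finds 8. This is the late binding gotcha. result = 8

The answer is 8.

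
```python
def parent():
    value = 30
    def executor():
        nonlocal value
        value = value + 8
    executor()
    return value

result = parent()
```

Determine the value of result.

Step 1: parent() sets value = 30.
Step 2: executor() uses nonlocal to modify value in parent's scope: value = 30 + 8 = 38.
Step 3: parent() returns the modified value = 38

The answer is 38.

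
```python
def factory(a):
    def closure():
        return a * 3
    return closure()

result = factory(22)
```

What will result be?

Step 1: factory(22) binds parameter a = 22.
Step 2: closure() accesses a = 22 from enclosing scope.
Step 3: result = 22 * 3 = 66

The answer is 66.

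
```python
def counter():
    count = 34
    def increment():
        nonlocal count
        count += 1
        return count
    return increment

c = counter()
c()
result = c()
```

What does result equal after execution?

Step 1: counter() creates closure with count = 34.
Step 2: Each c() call increments count via nonlocal. After 2 calls: 34 + 2 = 36.
Step 3: result = 36

The answer is 36.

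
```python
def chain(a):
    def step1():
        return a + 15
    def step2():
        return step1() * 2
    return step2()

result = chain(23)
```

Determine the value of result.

Step 1: chain(23) captures a = 23.
Step 2: step2() calls step1() which returns 23 + 15 = 38.
Step 3: step2() returns 38 * 2 = 76

The answer is 76.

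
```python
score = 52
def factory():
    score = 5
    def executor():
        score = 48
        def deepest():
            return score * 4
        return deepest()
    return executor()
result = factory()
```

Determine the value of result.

Step 1: deepest() looks up score through LEGB: not local, finds score = 48 in enclosing executor().
Step 2: Returns 48 * 4 = 192.
Step 3: result = 192

The answer is 192.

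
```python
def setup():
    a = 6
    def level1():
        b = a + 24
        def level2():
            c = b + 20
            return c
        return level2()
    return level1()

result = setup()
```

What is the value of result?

Step 1: a = 6. b = a + 24 = 30.
Step 2: c = b + 20 = 30 + 20 = 50.
Step 3: result = 50

The answer is 50.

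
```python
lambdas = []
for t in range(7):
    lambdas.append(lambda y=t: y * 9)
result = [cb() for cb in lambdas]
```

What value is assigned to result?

Step 1: Default arg y=t captures t at each iteration.
Step 2: lambdas[k] has y defaulting to k, returns k * 9.
Step 3: result = [0, 9, 18, 27, 36, 45, 54]

The answer is [0, 9, 18, 27, 36, 45, 54].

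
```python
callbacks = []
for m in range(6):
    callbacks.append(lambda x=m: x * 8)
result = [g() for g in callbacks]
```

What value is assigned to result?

Step 1: Default arg x=m captures m at each iteration.
Step 2: callbacks[k] has x defaulting to k, returns k * 8.
Step 3: result = [0, 8, 16, 24, 32, 40]

The answer is [0, 8, 16, 24, 32, 40].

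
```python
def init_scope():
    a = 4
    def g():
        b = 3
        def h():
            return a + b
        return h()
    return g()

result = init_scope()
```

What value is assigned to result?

Step 1: init_scope() defines a = 4. g() defines b = 3.
Step 2: h() accesses both from enclosing scopes: a = 4, b = 3.
Step 3: result = 4 + 3 = 7

The answer is 7.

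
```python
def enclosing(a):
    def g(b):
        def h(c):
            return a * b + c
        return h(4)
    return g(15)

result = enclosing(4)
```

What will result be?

Step 1: a = 4, b = 15, c = 4.
Step 2: h() computes a * b + c = 4 * 15 + 4 = 64.
Step 3: result = 64

The answer is 64.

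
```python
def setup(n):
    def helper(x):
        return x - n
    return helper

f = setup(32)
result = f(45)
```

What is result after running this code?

Step 1: setup(32) creates a closure capturing n = 32.
Step 2: f(45) computes 45 - 32 = 13.
Step 3: result = 13

The answer is 13.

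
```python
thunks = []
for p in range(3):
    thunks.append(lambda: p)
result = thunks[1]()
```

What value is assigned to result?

Step 1: The loop creates 3 lambdas, all referencing the same variable p.
Step 2: After the loop, p = 2 (final value).
Step 3: thunks[1]() looks up p at call time and finds 2. This is the late binding gotcha. result = 2

The answer is 2.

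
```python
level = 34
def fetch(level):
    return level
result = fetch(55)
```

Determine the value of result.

Step 1: Global level = 34.
Step 2: fetch(55) takes parameter level = 55, which shadows the global.
Step 3: result = 55

The answer is 55.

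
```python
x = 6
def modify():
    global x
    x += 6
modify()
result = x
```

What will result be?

Step 1: x = 6 globally.
Step 2: modify() modifies global x: x += 6 = 12.
Step 3: result = 12

The answer is 12.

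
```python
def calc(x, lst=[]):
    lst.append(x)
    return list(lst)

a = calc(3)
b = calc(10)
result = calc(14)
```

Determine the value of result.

Step 1: Default list is shared. list() creates copies for return values.
Step 2: Internal list grows: [3] -> [3, 10] -> [3, 10, 14].
Step 3: result = [3, 10, 14]

The answer is [3, 10, 14].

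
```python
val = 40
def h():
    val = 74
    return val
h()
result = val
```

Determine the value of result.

Step 1: val = 40 globally.
Step 2: h() creates a LOCAL val = 74 (no global keyword!).
Step 3: The global val is unchanged. result = 40

The answer is 40.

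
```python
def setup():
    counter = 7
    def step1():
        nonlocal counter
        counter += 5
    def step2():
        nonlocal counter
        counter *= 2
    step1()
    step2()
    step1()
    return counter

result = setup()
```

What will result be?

Step 1: counter = 7.
Step 2: step1(): counter = 7 + 5 = 12.
Step 3: step2(): counter = 12 * 2 = 24.
Step 4: step1(): counter = 24 + 5 = 29. result = 29

The answer is 29.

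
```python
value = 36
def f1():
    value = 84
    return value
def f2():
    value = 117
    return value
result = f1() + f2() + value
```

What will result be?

Step 1: Each function shadows global value with its own local.
Step 2: f1() returns 84, f2() returns 117.
Step 3: Global value = 36 is unchanged. result = 84 + 117 + 36 = 237

The answer is 237.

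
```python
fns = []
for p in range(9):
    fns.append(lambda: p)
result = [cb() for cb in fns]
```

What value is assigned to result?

Step 1: All 9 lambdas share the same variable p.
Step 2: After the loop, p = 8.
Step 3: Each call returns 8. result = [8, 8, 8, 8, 8, 8, 8, 8, 8]

The answer is [8, 8, 8, 8, 8, 8, 8, 8, 8].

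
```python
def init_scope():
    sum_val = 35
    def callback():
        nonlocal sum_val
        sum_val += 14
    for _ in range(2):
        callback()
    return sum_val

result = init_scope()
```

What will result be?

Step 1: sum_val = 35.
Step 2: callback() is called 2 times in a loop, each adding 14 via nonlocal.
Step 3: sum_val = 35 + 14 * 2 = 63

The answer is 63.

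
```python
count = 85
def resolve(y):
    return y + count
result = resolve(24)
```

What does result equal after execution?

Step 1: count = 85 is defined globally.
Step 2: resolve(24) uses parameter y = 24 and looks up count from global scope = 85.
Step 3: result = 24 + 85 = 109

The answer is 109.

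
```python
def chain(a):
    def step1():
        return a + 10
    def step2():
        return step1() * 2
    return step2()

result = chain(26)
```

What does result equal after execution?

Step 1: chain(26) captures a = 26.
Step 2: step2() calls step1() which returns 26 + 10 = 36.
Step 3: step2() returns 36 * 2 = 72

The answer is 72.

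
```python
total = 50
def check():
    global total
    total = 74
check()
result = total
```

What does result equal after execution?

Step 1: total = 50 globally.
Step 2: check() declares global total and sets it to 74.
Step 3: After check(), global total = 74. result = 74

The answer is 74.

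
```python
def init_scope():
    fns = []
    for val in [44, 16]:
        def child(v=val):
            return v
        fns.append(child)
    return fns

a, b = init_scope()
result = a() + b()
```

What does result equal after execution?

Step 1: Default argument v=val captures val at each iteration.
Step 2: a() returns 44 (captured at first iteration), b() returns 16 (captured at second).
Step 3: result = 44 + 16 = 60

The answer is 60.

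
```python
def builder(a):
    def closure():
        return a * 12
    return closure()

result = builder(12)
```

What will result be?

Step 1: builder(12) binds parameter a = 12.
Step 2: closure() accesses a = 12 from enclosing scope.
Step 3: result = 12 * 12 = 144

The answer is 144.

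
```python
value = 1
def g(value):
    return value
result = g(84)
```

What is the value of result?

Step 1: Global value = 1.
Step 2: g(84) takes parameter value = 84, which shadows the global.
Step 3: result = 84

The answer is 84.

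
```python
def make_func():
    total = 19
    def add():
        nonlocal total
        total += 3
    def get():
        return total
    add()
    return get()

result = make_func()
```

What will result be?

Step 1: total = 19. add() modifies it via nonlocal, get() reads it.
Step 2: add() makes total = 19 + 3 = 22.
Step 3: get() returns 22. result = 22

The answer is 22.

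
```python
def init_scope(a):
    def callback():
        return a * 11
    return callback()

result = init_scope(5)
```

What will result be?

Step 1: init_scope(5) binds parameter a = 5.
Step 2: callback() accesses a = 5 from enclosing scope.
Step 3: result = 5 * 11 = 55

The answer is 55.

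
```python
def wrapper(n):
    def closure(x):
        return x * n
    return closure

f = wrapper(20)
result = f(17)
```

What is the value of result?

Step 1: wrapper(20) creates a closure capturing n = 20.
Step 2: f(17) computes 17 * 20 = 340.
Step 3: result = 340

The answer is 340.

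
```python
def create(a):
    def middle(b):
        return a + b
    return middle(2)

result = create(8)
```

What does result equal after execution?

Step 1: create(8) passes a = 8.
Step 2: middle(2) has b = 2, reads a = 8 from enclosing.
Step 3: result = 8 + 2 = 10

The answer is 10.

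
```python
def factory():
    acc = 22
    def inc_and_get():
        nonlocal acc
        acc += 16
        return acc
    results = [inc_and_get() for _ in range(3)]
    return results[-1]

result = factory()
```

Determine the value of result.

Step 1: acc = 22.
Step 2: Three calls to inc_and_get(), each adding 16.
Step 3: Last value = 22 + 16 * 3 = 70

The answer is 70.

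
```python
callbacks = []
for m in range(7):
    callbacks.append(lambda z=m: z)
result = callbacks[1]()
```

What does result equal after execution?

Step 1: Default argument z=m captures m's value at each iteration.
Step 2: callbacks[1] captured z = 1 when m was 1.
Step 3: result = 1

The answer is 1.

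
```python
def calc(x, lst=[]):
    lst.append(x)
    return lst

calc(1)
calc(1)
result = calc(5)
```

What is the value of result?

Step 1: Mutable default argument gotcha! The list [] is created once.
Step 2: Each call appends to the SAME list: [1], [1, 1], [1, 1, 5].
Step 3: result = [1, 1, 5]

The answer is [1, 1, 5].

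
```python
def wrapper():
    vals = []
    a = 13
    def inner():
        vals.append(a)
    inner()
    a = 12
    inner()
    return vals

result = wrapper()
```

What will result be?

Step 1: a = 13. inner() appends current a to vals.
Step 2: First inner(): appends 13. Then a = 12.
Step 3: Second inner(): appends 12 (closure sees updated a). result = [13, 12]

The answer is [13, 12].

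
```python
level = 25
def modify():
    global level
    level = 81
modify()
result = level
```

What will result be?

Step 1: level = 25 globally.
Step 2: modify() declares global level and sets it to 81.
Step 3: After modify(), global level = 81. result = 81

The answer is 81.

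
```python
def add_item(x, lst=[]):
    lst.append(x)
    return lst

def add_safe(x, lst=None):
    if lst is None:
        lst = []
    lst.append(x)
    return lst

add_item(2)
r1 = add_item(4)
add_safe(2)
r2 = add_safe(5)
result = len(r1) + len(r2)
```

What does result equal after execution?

Step 1: add_item shares mutable default: after 2 calls, lst = [2, 4], len = 2.
Step 2: add_safe creates fresh list each time: r2 = [5], len = 1.
Step 3: result = 2 + 1 = 3

The answer is 3.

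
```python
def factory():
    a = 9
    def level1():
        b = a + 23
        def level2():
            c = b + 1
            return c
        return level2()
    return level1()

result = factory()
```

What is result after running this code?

Step 1: a = 9. b = a + 23 = 32.
Step 2: c = b + 1 = 32 + 1 = 33.
Step 3: result = 33

The answer is 33.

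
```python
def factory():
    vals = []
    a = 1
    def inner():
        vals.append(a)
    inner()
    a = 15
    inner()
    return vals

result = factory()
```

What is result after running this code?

Step 1: a = 1. inner() appends current a to vals.
Step 2: First inner(): appends 1. Then a = 15.
Step 3: Second inner(): appends 15 (closure sees updated a). result = [1, 15]

The answer is [1, 15].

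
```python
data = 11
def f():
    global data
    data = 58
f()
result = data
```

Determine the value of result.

Step 1: data = 11 globally.
Step 2: f() declares global data and sets it to 58.
Step 3: After f(), global data = 58. result = 58

The answer is 58.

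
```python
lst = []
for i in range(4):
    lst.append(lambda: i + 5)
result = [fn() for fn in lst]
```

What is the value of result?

Step 1: All lambdas capture i by reference. After the loop, i = 3.
Step 2: Each call returns 3 + 5 = 8.
Step 3: result = [8, 8, 8, 8]

The answer is [8, 8, 8, 8].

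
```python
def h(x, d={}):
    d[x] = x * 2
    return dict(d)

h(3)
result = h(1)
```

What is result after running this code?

Step 1: Mutable default dict is shared across calls.
Step 2: First call adds 3: 6. Second call adds 1: 2.
Step 3: result = {3: 6, 1: 2}

The answer is {3: 6, 1: 2}.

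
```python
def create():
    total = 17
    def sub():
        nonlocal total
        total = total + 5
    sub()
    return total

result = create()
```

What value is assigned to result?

Step 1: create() sets total = 17.
Step 2: sub() uses nonlocal to modify total in create's scope: total = 17 + 5 = 22.
Step 3: create() returns the modified total = 22

The answer is 22.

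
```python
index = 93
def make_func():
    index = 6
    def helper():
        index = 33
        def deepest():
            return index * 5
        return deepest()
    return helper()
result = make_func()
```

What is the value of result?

Step 1: deepest() looks up index through LEGB: not local, finds index = 33 in enclosing helper().
Step 2: Returns 33 * 5 = 165.
Step 3: result = 165

The answer is 165.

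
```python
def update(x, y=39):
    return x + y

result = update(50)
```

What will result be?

Step 1: update(50) uses default y = 39.
Step 2: Returns 50 + 39 = 89.
Step 3: result = 89

The answer is 89.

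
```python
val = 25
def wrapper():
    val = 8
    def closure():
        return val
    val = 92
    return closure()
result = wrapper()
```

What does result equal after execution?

Step 1: wrapper() sets val = 8, then later val = 92.
Step 2: closure() is called after val is reassigned to 92. Closures capture variables by reference, not by value.
Step 3: result = 92

The answer is 92.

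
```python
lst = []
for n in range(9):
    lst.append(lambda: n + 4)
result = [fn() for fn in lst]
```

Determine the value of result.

Step 1: All lambdas capture n by reference. After the loop, n = 8.
Step 2: Each call returns 8 + 4 = 12.
Step 3: result = [12, 12, 12, 12, 12, 12, 12, 12, 12]

The answer is [12, 12, 12, 12, 12, 12, 12, 12, 12].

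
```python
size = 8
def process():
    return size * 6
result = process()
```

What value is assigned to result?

Step 1: size = 8 is defined globally.
Step 2: process() looks up size from global scope = 8, then computes 8 * 6 = 48.
Step 3: result = 48

The answer is 48.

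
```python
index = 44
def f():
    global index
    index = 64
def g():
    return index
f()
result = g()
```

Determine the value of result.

Step 1: index = 44.
Step 2: f() sets global index = 64.
Step 3: g() reads global index = 64. result = 64

The answer is 64.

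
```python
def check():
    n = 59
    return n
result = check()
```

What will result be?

Step 1: check() defines n = 59 in its local scope.
Step 2: return n finds the local variable n = 59.
Step 3: result = 59

The answer is 59.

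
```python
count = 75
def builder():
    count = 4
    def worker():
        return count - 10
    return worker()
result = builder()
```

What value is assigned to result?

Step 1: builder() shadows global count with count = 4.
Step 2: worker() finds count = 4 in enclosing scope, computes 4 - 10 = -6.
Step 3: result = -6

The answer is -6.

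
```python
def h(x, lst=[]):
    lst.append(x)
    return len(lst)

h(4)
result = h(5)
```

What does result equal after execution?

Step 1: Mutable default list persists between calls.
Step 2: First call: lst = [4], len = 1. Second call: lst = [4, 5], len = 2.
Step 3: result = 2

The answer is 2.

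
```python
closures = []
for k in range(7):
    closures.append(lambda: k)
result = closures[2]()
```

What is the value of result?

Step 1: The loop creates 7 lambdas, all referencing the same variable k.
Step 2: After the loop, k = 6 (final value).
Step 3: closures[2]() looks up k at call time and finds 6. This is the late binding gotcha. result = 6

The answer is 6.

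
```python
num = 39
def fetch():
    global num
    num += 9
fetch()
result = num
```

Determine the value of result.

Step 1: num = 39 globally.
Step 2: fetch() modifies global num: num += 9 = 48.
Step 3: result = 48

The answer is 48.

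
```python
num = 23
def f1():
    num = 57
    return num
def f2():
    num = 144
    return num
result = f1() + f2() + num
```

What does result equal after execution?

Step 1: Each function shadows global num with its own local.
Step 2: f1() returns 57, f2() returns 144.
Step 3: Global num = 23 is unchanged. result = 57 + 144 + 23 = 224

The answer is 224.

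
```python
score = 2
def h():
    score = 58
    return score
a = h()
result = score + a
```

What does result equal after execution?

Step 1: Global score = 2. h() returns local score = 58.
Step 2: a = 58. Global score still = 2.
Step 3: result = 2 + 58 = 60

The answer is 60.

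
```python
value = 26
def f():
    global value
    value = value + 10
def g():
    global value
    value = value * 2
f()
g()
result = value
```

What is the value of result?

Step 1: value = 26.
Step 2: f() adds 10: value = 26 + 10 = 36.
Step 3: g() doubles: value = 36 * 2 = 72.
Step 4: result = 72

The answer is 72.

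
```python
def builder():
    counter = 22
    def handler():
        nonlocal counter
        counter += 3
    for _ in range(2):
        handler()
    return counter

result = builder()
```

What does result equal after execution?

Step 1: counter = 22.
Step 2: handler() is called 2 times in a loop, each adding 3 via nonlocal.
Step 3: counter = 22 + 3 * 2 = 28

The answer is 28.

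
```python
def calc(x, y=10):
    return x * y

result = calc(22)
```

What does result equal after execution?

Step 1: calc(22) uses default y = 10.
Step 2: Returns 22 * 10 = 220.
Step 3: result = 220

The answer is 220.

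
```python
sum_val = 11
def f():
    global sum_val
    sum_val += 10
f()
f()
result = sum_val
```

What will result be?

Step 1: sum_val = 11.
Step 2: First f(): sum_val = 11 + 10 = 21.
Step 3: Second f(): sum_val = 21 + 10 = 31. result = 31

The answer is 31.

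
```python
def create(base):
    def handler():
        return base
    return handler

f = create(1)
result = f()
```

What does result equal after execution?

Step 1: create(1) creates closure capturing base = 1.
Step 2: f() returns the captured base = 1.
Step 3: result = 1

The answer is 1.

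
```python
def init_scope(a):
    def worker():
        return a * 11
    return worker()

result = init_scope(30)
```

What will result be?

Step 1: init_scope(30) binds parameter a = 30.
Step 2: worker() accesses a = 30 from enclosing scope.
Step 3: result = 30 * 11 = 330

The answer is 330.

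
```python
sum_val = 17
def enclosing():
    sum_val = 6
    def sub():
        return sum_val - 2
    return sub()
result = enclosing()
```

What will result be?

Step 1: enclosing() shadows global sum_val with sum_val = 6.
Step 2: sub() finds sum_val = 6 in enclosing scope, computes 6 - 2 = 4.
Step 3: result = 4

The answer is 4.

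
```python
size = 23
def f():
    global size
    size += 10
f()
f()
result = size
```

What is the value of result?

Step 1: size = 23.
Step 2: First f(): size = 23 + 10 = 33.
Step 3: Second f(): size = 33 + 10 = 43. result = 43

The answer is 43.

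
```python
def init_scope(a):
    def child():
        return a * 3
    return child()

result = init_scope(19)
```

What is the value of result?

Step 1: init_scope(19) binds parameter a = 19.
Step 2: child() accesses a = 19 from enclosing scope.
Step 3: result = 19 * 3 = 57

The answer is 57.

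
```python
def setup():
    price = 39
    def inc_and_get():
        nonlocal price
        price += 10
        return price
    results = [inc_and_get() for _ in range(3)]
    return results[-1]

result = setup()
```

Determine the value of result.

Step 1: price = 39.
Step 2: Three calls to inc_and_get(), each adding 10.
Step 3: Last value = 39 + 10 * 3 = 69

The answer is 69.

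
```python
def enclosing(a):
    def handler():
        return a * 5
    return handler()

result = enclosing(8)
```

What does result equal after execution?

Step 1: enclosing(8) binds parameter a = 8.
Step 2: handler() accesses a = 8 from enclosing scope.
Step 3: result = 8 * 5 = 40

The answer is 40.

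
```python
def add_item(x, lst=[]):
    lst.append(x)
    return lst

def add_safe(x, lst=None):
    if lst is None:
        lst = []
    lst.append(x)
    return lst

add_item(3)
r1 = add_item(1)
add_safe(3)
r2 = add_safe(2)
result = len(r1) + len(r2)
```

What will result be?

Step 1: add_item shares mutable default: after 2 calls, lst = [3, 1], len = 2.
Step 2: add_safe creates fresh list each time: r2 = [2], len = 1.
Step 3: result = 2 + 1 = 3

The answer is 3.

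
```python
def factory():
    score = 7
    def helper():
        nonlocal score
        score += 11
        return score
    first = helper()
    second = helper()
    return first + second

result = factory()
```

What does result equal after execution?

Step 1: score starts at 7.
Step 2: First call: score = 7 + 11 = 18, returns 18.
Step 3: Second call: score = 18 + 11 = 29, returns 29.
Step 4: result = 18 + 29 = 47

The answer is 47.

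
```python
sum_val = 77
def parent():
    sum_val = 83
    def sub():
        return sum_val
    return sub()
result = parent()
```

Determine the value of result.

Step 1: sum_val = 77 globally, but parent() defines sum_val = 83 locally.
Step 2: sub() looks up sum_val. Not in local scope, so checks enclosing scope (parent) and finds sum_val = 83.
Step 3: result = 83

The answer is 83.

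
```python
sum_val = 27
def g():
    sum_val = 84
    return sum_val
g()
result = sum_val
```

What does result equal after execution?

Step 1: sum_val = 27 globally.
Step 2: g() creates a LOCAL sum_val = 84 (no global keyword!).
Step 3: The global sum_val is unchanged. result = 27

The answer is 27.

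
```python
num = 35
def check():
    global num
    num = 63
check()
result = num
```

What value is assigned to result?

Step 1: num = 35 globally.
Step 2: check() declares global num and sets it to 63.
Step 3: After check(), global num = 63. result = 63

The answer is 63.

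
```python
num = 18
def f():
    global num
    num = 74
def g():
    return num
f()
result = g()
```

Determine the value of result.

Step 1: num = 18.
Step 2: f() sets global num = 74.
Step 3: g() reads global num = 74. result = 74

The answer is 74.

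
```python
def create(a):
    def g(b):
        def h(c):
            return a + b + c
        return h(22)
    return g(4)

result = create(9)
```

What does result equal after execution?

Step 1: a = 9, b = 4, c = 22 across three nested scopes.
Step 2: h() accesses all three via LEGB rule.
Step 3: result = 9 + 4 + 22 = 35

The answer is 35.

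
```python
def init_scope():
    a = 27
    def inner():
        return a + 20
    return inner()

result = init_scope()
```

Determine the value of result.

Step 1: init_scope() defines a = 27.
Step 2: inner() reads a = 27 from enclosing scope, returns 27 + 20 = 47.
Step 3: result = 47

The answer is 47.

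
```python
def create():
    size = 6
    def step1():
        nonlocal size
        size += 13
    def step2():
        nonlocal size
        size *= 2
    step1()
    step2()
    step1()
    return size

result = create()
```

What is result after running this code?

Step 1: size = 6.
Step 2: step1(): size = 6 + 13 = 19.
Step 3: step2(): size = 19 * 2 = 38.
Step 4: step1(): size = 38 + 13 = 51. result = 51

The answer is 51.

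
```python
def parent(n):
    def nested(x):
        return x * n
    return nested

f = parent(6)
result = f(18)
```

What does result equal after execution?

Step 1: parent(6) creates a closure capturing n = 6.
Step 2: f(18) computes 18 * 6 = 108.
Step 3: result = 108

The answer is 108.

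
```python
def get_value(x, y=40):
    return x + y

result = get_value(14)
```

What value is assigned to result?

Step 1: get_value(14) uses default y = 40.
Step 2: Returns 14 + 40 = 54.
Step 3: result = 54

The answer is 54.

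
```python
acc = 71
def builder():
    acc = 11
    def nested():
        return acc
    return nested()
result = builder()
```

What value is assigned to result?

Step 1: acc = 71 globally, but builder() defines acc = 11 locally.
Step 2: nested() looks up acc. Not in local scope, so checks enclosing scope (builder) and finds acc = 11.
Step 3: result = 11

The answer is 11.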